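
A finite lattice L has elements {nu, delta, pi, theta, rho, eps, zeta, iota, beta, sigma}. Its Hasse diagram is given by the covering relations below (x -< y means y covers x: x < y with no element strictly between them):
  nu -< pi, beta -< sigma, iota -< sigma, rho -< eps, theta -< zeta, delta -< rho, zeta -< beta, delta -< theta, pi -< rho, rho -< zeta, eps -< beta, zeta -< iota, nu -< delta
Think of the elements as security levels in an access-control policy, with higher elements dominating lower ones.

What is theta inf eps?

Common lower bounds of {theta, eps}: delta, nu.
The greatest among these is delta.

delta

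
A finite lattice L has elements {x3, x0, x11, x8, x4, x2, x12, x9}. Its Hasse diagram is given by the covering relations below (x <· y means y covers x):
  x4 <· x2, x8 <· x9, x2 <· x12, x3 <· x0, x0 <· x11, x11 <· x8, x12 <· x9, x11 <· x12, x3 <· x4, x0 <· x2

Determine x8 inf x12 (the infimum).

Common lower bounds of {x8, x12}: x0, x11, x3.
The greatest among these is x11.

x11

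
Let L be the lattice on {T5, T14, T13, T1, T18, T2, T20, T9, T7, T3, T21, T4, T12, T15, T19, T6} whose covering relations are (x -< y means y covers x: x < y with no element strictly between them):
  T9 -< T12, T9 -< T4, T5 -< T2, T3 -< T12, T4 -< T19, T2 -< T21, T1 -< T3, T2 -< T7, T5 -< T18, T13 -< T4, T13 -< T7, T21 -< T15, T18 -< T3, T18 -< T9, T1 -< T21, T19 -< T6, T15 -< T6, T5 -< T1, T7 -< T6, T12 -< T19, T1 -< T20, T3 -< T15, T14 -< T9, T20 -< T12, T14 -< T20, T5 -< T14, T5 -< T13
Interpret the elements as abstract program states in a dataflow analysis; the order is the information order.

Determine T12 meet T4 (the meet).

Common lower bounds of {T12, T4}: T14, T18, T5, T9.
The greatest among these is T9.

T9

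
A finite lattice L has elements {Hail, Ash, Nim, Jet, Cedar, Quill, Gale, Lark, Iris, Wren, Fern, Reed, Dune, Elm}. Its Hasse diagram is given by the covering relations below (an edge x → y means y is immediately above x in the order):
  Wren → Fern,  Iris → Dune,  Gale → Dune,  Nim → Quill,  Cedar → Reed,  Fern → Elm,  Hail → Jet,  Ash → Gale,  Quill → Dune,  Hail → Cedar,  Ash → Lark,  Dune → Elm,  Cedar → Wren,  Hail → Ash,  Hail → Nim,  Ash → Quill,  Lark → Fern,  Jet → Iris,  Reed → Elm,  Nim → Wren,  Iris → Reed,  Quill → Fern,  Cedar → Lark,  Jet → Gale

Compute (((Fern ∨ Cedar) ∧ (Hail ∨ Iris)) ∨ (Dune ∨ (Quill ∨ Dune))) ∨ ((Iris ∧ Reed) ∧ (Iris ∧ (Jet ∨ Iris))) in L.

Fern ∨ Cedar = Fern
Hail ∨ Iris = Iris
Fern ∧ Iris = Hail
Quill ∨ Dune = Dune
Dune ∨ Dune = Dune
Hail ∨ Dune = Dune
Iris ∧ Reed = Iris
Jet ∨ Iris = Iris
Iris ∧ Iris = Iris
Iris ∧ Iris = Iris
Dune ∨ Iris = Dune

Dune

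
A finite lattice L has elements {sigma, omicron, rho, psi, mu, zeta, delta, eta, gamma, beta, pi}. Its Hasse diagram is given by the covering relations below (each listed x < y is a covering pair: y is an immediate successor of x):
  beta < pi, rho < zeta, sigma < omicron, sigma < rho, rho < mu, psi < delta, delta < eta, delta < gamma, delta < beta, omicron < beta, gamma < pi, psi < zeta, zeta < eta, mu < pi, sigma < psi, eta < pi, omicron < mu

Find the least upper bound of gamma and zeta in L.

pi

Common upper bounds of {gamma, zeta}: pi.
The least among these is pi.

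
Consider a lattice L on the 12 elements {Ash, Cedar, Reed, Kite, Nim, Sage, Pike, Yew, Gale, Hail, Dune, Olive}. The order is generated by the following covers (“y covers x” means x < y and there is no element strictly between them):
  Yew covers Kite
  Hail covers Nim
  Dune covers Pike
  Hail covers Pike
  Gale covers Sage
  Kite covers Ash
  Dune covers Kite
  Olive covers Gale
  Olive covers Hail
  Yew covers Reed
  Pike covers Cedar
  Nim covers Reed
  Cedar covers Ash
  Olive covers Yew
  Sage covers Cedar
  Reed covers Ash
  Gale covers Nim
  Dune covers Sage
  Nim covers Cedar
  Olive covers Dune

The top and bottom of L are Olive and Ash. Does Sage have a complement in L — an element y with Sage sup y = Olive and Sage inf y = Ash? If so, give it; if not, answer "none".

Need y with Sage ∨ y = Olive and Sage ∧ y = Ash.
Checking each element gives: Yew.

Yew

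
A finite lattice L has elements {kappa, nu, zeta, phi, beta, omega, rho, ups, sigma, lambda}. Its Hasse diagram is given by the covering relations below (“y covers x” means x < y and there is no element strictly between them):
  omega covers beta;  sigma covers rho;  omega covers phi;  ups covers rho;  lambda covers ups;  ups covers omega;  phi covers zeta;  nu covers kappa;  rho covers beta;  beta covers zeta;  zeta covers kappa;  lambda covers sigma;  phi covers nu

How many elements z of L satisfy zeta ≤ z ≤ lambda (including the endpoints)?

The interval [zeta, lambda] = {beta, lambda, omega, phi, rho, sigma, ups, zeta}, which has 8 elements.

8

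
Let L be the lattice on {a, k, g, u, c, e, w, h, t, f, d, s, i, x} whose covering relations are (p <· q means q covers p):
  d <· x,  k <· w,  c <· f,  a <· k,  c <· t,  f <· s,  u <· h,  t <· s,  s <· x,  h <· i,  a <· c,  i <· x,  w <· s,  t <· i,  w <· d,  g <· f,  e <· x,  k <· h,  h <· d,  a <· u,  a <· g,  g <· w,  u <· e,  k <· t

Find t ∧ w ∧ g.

a

Common lower bounds of {t, w, g}: a.
The greatest among these is a.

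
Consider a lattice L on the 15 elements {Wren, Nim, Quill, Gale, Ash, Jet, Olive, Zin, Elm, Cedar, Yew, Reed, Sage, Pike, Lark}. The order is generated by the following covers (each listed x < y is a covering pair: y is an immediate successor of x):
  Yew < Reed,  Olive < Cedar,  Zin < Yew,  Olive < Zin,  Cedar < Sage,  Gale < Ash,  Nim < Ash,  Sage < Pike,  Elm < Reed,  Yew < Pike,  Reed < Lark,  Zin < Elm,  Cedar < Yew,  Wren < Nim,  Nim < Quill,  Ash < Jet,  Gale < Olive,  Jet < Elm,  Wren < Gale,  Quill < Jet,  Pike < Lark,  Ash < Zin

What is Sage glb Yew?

Common lower bounds of {Sage, Yew}: Cedar, Gale, Olive, Wren.
The greatest among these is Cedar.

Cedar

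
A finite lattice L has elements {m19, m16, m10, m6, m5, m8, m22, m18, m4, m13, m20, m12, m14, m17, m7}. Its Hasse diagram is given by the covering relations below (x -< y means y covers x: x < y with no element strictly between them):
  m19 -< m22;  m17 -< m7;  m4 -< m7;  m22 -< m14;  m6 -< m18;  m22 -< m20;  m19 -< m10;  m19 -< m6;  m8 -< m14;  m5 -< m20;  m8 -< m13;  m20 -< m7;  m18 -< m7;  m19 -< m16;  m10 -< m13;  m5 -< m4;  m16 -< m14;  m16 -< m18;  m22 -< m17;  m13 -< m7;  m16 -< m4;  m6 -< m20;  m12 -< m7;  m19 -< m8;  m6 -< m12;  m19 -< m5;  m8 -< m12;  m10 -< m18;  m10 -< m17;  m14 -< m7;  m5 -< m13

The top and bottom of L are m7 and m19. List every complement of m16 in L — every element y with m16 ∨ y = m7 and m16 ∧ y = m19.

Need y with m16 ∨ y = m7 and m16 ∧ y = m19.
Checking each element gives: m12, m13, m17, m20.

m12, m13, m17, m20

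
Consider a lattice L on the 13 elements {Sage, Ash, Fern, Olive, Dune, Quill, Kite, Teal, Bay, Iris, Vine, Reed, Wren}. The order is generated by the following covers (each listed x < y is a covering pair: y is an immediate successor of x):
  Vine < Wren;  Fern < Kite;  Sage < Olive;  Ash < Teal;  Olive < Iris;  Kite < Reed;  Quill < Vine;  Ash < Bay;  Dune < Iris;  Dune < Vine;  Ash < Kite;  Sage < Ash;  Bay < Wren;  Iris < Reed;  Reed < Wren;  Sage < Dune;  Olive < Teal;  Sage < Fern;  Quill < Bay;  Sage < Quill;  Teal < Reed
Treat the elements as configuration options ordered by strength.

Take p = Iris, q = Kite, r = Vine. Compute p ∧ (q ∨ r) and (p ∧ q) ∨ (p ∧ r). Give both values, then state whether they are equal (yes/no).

q ∨ r = Wren, so p ∧ (q ∨ r) = Iris ∧ Wren = Iris.
p ∧ q = Sage and p ∧ r = Dune, so (p ∧ q) ∨ (p ∧ r) = Sage ∨ Dune = Dune.
Equal: no.

Iris; Dune; no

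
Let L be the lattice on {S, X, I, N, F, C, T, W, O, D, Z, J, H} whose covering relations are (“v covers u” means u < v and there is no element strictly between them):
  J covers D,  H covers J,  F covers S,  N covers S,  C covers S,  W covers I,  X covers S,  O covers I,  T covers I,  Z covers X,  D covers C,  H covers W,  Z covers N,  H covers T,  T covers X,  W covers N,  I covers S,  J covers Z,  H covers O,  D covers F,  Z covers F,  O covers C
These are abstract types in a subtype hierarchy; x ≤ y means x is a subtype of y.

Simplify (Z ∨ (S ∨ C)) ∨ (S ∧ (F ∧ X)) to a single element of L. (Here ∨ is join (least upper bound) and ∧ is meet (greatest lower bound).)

J

S ∨ C = C
Z ∨ C = J
F ∧ X = S
S ∧ S = S
J ∨ S = J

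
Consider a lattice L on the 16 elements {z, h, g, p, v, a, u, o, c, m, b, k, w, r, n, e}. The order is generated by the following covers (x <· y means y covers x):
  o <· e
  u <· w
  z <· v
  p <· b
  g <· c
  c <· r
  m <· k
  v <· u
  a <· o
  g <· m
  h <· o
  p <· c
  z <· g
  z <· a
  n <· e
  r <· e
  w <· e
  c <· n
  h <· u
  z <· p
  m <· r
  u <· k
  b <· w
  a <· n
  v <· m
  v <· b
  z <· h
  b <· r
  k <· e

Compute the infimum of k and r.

Common lower bounds of {k, r}: g, m, v, z.
The greatest among these is m.

m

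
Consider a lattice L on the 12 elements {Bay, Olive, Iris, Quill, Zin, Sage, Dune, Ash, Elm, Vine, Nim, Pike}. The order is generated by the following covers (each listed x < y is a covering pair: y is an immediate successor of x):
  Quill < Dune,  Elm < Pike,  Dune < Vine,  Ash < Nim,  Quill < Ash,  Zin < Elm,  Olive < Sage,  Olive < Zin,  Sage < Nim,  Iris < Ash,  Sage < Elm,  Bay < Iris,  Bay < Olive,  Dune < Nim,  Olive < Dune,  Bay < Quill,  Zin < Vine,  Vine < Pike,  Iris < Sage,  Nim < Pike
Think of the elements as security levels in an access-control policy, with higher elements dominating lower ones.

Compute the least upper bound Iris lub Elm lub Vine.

Common upper bounds of {Iris, Elm, Vine}: Pike.
The least among these is Pike.

Pike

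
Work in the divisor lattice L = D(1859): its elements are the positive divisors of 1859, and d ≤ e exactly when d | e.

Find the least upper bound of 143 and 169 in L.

In the divisibility order, the join is the least common multiple: lcm(143, 169) = 1859.

1859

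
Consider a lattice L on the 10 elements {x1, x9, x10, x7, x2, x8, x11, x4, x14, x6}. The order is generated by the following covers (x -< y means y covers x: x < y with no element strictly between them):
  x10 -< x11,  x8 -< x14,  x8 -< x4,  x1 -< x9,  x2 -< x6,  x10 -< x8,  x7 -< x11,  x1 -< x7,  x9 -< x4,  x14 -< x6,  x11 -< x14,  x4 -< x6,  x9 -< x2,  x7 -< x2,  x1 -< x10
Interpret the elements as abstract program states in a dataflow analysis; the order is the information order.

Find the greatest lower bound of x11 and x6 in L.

Common lower bounds of {x11, x6}: x1, x10, x11, x7.
The greatest among these is x11.

x11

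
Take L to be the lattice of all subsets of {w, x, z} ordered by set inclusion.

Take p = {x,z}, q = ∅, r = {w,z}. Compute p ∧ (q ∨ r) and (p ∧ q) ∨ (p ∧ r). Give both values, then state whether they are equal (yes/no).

q ∨ r = {w,z}, so p ∧ (q ∨ r) = {x,z} ∧ {w,z} = {z}.
p ∧ q = ∅ and p ∧ r = {z}, so (p ∧ q) ∨ (p ∧ r) = ∅ ∨ {z} = {z}.
Equal: yes.

{z}; {z}; yes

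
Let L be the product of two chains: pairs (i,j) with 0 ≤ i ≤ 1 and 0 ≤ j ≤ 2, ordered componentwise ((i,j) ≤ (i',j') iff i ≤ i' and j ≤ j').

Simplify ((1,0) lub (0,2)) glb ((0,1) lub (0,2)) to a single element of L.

(1,0) ∨ (0,2) = (1,2)
(0,1) ∨ (0,2) = (0,2)
(1,2) ∧ (0,2) = (0,2)

(0,2)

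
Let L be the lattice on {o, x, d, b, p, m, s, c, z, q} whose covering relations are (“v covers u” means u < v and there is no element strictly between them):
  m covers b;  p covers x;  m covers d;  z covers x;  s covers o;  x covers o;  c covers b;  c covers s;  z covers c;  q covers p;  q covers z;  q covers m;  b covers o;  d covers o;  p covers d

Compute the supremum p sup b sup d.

q

Common upper bounds of {p, b, d}: q.
The least among these is q.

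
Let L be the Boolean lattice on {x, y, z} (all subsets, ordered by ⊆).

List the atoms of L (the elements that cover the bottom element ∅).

{x}, {y}, {z}

The atoms are exactly the elements that cover ∅: {x}, {y}, {z}.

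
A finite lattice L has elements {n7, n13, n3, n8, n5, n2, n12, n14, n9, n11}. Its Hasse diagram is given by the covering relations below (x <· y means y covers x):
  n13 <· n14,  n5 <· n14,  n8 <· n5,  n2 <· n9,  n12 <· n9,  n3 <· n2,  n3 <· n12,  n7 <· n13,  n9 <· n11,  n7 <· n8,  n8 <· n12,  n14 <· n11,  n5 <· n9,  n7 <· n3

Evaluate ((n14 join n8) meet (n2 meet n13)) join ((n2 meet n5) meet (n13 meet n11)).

n14 ∨ n8 = n14
n2 ∧ n13 = n7
n14 ∧ n7 = n7
n2 ∧ n5 = n7
n13 ∧ n11 = n13
n7 ∧ n13 = n7
n7 ∨ n7 = n7

n7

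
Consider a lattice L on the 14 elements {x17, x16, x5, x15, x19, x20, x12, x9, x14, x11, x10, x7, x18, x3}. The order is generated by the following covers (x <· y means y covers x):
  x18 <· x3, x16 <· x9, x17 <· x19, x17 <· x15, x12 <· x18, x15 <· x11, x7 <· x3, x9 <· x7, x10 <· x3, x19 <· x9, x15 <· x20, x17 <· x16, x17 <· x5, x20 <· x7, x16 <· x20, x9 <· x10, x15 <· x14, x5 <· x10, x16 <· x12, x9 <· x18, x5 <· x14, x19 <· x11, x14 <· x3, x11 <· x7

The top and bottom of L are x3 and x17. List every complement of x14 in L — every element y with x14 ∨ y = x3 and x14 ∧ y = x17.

x12, x16, x18, x19, x9

Need y with x14 ∨ y = x3 and x14 ∧ y = x17.
Checking each element gives: x12, x16, x18, x19, x9.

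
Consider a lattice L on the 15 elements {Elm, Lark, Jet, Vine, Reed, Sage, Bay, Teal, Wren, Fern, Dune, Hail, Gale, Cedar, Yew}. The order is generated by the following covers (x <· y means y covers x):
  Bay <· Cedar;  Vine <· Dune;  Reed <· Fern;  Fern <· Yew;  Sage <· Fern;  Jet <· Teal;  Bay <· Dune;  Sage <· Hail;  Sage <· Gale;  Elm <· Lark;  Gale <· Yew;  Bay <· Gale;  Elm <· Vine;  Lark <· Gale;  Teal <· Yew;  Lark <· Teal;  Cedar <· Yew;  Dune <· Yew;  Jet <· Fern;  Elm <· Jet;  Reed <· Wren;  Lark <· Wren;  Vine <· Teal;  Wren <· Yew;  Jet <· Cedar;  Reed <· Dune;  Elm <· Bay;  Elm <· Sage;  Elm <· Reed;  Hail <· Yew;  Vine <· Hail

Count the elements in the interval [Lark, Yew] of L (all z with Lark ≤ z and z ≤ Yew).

5

The interval [Lark, Yew] = {Gale, Lark, Teal, Wren, Yew}, which has 5 elements.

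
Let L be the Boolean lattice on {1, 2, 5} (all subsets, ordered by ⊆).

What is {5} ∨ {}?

Under ⊆, join is union: {5} ∪ {} = {5}.

{5}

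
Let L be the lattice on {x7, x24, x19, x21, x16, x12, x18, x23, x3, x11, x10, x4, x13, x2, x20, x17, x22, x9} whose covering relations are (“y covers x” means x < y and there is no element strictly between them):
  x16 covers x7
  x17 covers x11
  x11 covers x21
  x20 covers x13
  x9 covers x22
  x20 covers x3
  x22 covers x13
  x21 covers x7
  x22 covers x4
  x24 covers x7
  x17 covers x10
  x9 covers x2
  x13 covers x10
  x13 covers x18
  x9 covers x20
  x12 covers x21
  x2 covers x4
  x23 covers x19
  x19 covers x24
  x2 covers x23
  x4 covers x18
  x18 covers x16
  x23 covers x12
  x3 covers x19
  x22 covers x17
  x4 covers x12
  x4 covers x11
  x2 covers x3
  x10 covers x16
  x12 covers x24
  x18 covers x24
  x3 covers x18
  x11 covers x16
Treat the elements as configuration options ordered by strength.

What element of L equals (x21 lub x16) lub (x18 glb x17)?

x11

x21 ∨ x16 = x11
x18 ∧ x17 = x16
x11 ∨ x16 = x11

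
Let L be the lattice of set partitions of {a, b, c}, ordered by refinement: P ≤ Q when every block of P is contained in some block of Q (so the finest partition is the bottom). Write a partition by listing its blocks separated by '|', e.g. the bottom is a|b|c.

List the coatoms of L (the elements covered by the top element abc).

ab|c, ac|b, a|bc

The coatoms are exactly the elements covered by abc: ab|c, ac|b, a|bc.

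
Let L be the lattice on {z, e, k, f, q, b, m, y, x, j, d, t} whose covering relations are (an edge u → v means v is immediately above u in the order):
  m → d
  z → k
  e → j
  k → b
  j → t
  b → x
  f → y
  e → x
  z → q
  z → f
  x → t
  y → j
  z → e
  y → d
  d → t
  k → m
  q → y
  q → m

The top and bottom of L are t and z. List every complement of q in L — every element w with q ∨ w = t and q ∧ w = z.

Need w with q ∨ w = t and q ∧ w = z.
Checking each element gives: b, x.

b, x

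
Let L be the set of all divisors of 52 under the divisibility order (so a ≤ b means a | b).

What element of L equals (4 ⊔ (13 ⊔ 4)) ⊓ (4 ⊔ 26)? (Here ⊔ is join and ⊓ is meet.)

52

13 ∨ 4 = 52
4 ∨ 52 = 52
4 ∨ 26 = 52
52 ∧ 52 = 52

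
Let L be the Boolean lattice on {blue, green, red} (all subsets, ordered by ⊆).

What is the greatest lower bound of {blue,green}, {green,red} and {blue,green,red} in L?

{green}

Under ⊆, meet is intersection: {blue,green} ∩ {green,red} ∩ {blue,green,red} = {green}.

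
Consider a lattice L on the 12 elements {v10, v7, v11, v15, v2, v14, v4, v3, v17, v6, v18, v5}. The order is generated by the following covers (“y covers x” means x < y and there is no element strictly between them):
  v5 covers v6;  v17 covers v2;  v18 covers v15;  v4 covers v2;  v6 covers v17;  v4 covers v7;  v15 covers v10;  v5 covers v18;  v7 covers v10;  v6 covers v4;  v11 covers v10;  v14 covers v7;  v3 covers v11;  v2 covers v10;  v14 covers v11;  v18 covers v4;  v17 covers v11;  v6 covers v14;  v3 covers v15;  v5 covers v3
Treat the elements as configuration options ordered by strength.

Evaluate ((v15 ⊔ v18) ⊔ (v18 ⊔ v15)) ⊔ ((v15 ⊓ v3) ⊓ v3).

v15 ∨ v18 = v18
v18 ∨ v15 = v18
v18 ∨ v18 = v18
v15 ∧ v3 = v15
v15 ∧ v3 = v15
v18 ∨ v15 = v18

v18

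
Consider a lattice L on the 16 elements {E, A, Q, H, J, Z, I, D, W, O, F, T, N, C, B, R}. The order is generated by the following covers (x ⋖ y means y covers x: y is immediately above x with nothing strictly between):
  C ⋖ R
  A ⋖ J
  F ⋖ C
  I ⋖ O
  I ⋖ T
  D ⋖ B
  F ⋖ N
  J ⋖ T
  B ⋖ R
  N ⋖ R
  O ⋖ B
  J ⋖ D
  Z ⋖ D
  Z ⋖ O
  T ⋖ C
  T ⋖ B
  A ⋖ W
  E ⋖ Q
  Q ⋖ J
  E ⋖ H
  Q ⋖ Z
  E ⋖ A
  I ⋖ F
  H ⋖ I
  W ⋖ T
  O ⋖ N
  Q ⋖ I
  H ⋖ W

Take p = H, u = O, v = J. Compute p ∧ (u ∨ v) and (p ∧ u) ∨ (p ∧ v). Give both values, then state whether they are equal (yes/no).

H; H; yes

u ∨ v = B, so p ∧ (u ∨ v) = H ∧ B = H.
p ∧ u = H and p ∧ v = E, so (p ∧ u) ∨ (p ∧ v) = H ∨ E = H.
Equal: yes.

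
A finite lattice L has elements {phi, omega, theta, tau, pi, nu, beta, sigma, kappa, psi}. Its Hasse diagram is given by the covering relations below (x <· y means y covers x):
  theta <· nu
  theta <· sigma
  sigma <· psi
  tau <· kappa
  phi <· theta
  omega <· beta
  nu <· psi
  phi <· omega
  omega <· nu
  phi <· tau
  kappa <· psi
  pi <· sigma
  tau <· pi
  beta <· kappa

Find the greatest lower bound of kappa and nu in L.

omega

Common lower bounds of {kappa, nu}: omega, phi.
The greatest among these is omega.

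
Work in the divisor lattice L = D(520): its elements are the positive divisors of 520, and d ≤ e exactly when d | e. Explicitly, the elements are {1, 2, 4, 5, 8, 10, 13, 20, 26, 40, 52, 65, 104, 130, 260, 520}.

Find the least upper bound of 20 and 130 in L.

260

In the divisibility order, the join is the least common multiple: lcm(20, 130) = 260.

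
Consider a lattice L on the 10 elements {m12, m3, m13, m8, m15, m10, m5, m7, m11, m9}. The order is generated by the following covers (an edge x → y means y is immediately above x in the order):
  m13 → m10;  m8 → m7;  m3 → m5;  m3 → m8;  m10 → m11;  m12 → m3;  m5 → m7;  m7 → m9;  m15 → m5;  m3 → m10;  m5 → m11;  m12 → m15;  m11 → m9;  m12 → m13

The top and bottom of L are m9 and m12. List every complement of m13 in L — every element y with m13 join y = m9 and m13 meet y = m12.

Need y with m13 ∨ y = m9 and m13 ∧ y = m12.
Checking each element gives: m7, m8.

m7, m8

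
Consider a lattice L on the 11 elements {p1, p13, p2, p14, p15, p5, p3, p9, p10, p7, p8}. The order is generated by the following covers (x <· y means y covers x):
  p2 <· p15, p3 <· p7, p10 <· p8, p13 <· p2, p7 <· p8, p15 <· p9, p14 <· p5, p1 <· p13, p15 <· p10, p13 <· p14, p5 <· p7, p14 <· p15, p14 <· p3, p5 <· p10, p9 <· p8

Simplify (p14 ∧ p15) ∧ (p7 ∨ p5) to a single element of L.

p14

p14 ∧ p15 = p14
p7 ∨ p5 = p7
p14 ∧ p7 = p14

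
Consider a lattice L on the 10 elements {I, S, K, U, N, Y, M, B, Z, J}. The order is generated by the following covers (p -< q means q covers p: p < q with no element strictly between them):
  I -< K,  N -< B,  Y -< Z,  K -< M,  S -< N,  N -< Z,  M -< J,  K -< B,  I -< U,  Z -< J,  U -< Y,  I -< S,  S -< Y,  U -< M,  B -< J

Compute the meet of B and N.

N

Common lower bounds of {B, N}: I, N, S.
The greatest among these is N.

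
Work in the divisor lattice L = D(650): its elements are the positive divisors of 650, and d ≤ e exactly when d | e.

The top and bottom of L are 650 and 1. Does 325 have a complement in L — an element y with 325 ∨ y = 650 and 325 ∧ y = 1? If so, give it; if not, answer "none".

Need y with 325 ∨ y = 650 and 325 ∧ y = 1.
Checking each element gives: 2.

2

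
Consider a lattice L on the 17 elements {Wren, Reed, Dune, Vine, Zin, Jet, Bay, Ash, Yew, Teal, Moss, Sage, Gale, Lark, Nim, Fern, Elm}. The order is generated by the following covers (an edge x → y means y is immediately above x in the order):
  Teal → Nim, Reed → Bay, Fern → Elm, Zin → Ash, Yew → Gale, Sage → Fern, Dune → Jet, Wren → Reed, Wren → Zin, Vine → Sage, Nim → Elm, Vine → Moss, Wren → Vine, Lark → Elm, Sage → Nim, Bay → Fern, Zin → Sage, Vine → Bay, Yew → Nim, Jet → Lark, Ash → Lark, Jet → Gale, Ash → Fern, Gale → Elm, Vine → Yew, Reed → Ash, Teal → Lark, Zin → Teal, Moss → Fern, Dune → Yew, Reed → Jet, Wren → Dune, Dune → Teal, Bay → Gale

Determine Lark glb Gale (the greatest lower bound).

Common lower bounds of {Lark, Gale}: Dune, Jet, Reed, Wren.
The greatest among these is Jet.

Jet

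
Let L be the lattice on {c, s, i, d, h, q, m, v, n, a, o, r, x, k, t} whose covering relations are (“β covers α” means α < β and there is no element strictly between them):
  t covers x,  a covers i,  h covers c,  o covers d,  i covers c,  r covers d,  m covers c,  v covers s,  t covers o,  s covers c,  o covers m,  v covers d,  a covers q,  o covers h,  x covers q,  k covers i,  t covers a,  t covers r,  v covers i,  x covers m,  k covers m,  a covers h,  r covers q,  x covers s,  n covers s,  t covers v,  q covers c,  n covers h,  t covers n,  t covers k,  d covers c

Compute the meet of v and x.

s

Common lower bounds of {v, x}: c, s.
The greatest among these is s.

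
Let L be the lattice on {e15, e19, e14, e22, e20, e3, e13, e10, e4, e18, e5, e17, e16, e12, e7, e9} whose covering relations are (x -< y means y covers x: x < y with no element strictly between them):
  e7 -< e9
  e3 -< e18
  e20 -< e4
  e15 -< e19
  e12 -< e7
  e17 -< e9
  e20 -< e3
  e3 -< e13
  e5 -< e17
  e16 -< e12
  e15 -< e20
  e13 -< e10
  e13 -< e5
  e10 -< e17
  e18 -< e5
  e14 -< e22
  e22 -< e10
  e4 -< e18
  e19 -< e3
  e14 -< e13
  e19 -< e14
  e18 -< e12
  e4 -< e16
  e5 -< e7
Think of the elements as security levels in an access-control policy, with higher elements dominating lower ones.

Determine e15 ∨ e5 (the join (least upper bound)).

e5

Common upper bounds of {e15, e5}: e17, e5, e7, e9.
The least among these is e5.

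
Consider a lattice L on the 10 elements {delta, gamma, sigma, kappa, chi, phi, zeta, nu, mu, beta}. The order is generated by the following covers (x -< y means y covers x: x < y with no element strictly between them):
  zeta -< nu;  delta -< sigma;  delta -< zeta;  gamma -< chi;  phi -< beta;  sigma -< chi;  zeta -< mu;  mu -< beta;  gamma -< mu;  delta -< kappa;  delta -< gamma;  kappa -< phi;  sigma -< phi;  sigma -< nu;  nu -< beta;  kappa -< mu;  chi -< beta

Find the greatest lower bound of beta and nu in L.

nu

Common lower bounds of {beta, nu}: delta, nu, sigma, zeta.
The greatest among these is nu.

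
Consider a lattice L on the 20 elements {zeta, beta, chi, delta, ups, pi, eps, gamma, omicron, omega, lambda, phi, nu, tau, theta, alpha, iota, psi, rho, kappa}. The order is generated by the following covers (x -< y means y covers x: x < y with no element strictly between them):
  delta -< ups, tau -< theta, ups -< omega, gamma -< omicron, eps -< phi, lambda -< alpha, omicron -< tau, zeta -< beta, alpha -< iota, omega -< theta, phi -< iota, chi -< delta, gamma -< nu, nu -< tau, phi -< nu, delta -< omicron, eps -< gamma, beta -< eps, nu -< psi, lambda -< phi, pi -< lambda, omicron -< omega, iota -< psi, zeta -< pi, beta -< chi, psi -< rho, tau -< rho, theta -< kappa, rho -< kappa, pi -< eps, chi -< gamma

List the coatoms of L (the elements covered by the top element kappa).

The coatoms are exactly the elements covered by kappa: rho, theta.

rho, theta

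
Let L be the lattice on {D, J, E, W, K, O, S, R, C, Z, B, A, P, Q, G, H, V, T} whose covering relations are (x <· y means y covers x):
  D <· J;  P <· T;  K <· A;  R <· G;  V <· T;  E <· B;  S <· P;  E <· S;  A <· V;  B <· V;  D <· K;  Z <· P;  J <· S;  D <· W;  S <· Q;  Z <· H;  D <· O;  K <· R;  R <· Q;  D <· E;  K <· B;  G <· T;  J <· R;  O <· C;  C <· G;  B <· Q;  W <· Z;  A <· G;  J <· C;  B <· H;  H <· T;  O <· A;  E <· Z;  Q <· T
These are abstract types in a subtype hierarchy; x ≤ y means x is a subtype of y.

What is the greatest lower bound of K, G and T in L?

K

Common lower bounds of {K, G, T}: D, K.
The greatest among these is K.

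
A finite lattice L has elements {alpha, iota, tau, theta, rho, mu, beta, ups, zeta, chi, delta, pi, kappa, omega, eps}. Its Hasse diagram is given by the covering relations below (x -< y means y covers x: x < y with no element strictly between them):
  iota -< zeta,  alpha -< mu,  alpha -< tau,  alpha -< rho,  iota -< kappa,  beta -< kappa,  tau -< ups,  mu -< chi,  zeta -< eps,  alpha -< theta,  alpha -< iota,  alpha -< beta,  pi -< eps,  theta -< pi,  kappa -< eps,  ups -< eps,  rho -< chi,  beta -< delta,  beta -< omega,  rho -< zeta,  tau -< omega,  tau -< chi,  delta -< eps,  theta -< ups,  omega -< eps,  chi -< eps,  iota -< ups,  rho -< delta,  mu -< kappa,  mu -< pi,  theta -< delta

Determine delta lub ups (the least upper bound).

eps

Common upper bounds of {delta, ups}: eps.
The least among these is eps.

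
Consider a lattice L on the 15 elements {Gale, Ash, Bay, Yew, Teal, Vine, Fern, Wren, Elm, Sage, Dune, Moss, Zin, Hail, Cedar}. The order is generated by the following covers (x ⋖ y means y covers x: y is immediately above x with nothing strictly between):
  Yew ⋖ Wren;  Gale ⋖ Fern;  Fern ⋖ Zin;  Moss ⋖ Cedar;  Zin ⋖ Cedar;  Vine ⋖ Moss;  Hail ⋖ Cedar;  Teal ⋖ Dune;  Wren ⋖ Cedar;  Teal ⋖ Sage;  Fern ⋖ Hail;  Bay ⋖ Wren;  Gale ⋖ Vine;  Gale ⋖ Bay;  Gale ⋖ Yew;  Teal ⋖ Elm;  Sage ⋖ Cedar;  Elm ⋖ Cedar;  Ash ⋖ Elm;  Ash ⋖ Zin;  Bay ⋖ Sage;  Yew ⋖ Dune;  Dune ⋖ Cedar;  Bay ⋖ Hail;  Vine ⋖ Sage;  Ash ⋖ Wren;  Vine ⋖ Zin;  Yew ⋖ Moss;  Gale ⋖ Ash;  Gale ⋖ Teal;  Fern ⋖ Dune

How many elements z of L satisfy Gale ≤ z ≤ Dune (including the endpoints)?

The interval [Gale, Dune] = {Dune, Fern, Gale, Teal, Yew}, which has 5 elements.

5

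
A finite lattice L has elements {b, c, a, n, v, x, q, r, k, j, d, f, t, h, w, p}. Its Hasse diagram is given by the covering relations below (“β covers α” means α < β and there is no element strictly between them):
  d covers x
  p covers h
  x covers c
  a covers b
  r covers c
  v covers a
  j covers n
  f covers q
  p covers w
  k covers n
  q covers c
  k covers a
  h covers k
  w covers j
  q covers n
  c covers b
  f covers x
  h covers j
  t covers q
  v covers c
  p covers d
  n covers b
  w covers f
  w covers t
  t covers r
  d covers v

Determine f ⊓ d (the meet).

x

Common lower bounds of {f, d}: b, c, x.
The greatest among these is x.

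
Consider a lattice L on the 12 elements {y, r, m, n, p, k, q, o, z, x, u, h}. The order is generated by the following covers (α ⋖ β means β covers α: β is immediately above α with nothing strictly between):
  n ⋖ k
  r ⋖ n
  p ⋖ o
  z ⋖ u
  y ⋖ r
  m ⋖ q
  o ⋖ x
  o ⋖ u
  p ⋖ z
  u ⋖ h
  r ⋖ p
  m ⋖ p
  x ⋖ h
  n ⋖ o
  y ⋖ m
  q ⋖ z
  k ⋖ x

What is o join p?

Common upper bounds of {o, p}: h, o, u, x.
The least among these is o.

o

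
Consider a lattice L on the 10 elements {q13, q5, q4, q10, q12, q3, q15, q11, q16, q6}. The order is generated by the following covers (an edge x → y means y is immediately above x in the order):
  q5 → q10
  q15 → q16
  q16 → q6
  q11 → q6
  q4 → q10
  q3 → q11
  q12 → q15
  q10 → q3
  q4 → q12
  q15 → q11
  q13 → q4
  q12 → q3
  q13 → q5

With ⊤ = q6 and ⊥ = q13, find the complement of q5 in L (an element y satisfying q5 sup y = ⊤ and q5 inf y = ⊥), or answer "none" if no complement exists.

Need y with q5 ∨ y = q6 and q5 ∧ y = q13.
Checking each element gives: q16.

q16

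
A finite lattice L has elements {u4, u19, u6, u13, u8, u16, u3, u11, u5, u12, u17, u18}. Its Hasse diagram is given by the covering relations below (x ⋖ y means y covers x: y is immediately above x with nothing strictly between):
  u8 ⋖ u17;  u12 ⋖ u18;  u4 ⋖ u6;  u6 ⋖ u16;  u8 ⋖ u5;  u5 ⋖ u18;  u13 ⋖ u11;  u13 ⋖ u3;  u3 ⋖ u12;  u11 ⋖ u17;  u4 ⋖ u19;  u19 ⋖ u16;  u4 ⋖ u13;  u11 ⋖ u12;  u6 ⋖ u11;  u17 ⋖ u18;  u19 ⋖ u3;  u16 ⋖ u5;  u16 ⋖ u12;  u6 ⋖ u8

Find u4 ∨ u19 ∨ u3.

Common upper bounds of {u4, u19, u3}: u12, u18, u3.
The least among these is u3.

u3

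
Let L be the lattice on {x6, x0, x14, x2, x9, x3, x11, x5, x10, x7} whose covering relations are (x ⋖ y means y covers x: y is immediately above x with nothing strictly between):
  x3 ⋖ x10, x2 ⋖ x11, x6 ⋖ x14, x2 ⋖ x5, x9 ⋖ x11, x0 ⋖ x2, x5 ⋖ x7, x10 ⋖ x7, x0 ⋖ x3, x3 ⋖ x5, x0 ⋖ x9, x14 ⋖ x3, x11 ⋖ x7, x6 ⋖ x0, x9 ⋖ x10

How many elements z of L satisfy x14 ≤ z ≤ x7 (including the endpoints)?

The interval [x14, x7] = {x10, x14, x3, x5, x7}, which has 5 elements.

5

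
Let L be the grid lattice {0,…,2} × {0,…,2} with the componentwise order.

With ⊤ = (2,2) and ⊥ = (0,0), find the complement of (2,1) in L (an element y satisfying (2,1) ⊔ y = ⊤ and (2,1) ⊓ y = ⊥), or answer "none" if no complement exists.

none

For every candidate y, either (2,1) ∨ y ≠ (2,2) or (2,1) ∧ y ≠ (0,0); no complement exists.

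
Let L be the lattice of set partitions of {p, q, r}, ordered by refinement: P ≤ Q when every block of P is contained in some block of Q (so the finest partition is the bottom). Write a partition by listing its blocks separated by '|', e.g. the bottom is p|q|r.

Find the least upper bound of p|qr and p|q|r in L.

The join of p|qr and p|q|r merges any blocks that overlap across the partitions, giving p|qr.

p|qr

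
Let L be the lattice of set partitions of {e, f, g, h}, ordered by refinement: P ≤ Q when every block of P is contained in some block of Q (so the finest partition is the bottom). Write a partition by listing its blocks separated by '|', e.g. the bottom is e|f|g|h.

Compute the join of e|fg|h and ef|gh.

The join of e|fg|h and ef|gh merges any blocks that overlap across the partitions, giving efgh.

efgh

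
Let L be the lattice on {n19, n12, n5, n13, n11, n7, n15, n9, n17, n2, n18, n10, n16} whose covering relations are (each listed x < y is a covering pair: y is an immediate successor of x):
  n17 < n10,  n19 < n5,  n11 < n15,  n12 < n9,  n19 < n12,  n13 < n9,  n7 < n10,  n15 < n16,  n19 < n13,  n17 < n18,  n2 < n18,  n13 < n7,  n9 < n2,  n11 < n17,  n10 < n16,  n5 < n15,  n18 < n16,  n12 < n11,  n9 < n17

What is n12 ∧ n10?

n12

Common lower bounds of {n12, n10}: n12, n19.
The greatest among these is n12.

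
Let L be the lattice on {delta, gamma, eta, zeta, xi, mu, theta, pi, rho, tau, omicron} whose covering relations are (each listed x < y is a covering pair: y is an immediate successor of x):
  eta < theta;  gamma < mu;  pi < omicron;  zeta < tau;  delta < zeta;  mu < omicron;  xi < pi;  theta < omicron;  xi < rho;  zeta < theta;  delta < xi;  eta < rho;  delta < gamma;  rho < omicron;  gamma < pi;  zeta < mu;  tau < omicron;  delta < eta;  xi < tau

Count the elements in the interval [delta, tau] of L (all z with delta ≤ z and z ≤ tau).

The interval [delta, tau] = {delta, tau, xi, zeta}, which has 4 elements.

4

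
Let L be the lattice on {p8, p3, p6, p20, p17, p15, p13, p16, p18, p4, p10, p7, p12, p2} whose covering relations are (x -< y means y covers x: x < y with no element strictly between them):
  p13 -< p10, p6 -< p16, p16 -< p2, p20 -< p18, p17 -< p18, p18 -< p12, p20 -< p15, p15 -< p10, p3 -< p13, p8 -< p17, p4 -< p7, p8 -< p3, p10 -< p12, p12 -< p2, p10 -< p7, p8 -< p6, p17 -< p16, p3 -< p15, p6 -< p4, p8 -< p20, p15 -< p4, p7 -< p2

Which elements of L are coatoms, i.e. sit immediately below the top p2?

p12, p16, p7

The coatoms are exactly the elements covered by p2: p12, p16, p7.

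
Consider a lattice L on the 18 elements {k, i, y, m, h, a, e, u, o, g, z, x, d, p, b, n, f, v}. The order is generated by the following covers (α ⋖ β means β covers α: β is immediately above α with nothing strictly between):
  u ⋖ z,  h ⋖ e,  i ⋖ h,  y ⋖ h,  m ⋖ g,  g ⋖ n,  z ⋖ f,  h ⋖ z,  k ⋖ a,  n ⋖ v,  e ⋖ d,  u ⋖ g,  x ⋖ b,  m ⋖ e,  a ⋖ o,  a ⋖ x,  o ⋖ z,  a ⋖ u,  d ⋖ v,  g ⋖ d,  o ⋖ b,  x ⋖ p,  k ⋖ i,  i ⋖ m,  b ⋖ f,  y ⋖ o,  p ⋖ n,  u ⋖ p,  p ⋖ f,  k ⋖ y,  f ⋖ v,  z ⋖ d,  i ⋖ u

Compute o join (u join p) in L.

f

u ∨ p = p
o ∨ p = f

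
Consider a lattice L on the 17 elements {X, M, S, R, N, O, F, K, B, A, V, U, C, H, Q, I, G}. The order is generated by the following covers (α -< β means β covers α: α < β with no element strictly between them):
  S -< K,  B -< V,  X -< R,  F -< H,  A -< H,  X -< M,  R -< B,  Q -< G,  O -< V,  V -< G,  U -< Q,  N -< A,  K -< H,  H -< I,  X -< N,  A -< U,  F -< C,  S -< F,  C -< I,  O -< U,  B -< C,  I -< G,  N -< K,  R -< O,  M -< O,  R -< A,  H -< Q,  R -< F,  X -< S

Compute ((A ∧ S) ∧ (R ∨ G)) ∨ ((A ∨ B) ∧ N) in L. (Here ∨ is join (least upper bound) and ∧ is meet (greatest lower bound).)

N

A ∧ S = X
R ∨ G = G
X ∧ G = X
A ∨ B = I
I ∧ N = N
X ∨ N = N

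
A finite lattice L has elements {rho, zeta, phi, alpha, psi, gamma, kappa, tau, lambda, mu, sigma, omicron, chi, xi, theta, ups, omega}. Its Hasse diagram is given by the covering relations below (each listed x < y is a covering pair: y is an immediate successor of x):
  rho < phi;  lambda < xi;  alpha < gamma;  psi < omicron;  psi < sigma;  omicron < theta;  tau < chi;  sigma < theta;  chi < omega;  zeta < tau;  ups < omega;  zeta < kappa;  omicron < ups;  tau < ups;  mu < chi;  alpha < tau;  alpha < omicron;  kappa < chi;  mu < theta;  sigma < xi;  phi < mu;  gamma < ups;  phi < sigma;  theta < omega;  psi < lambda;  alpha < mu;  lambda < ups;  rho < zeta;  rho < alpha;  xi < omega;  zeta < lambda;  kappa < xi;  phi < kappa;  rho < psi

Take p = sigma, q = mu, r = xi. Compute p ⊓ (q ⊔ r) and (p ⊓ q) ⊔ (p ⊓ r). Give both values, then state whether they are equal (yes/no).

q ⊔ r = omega, so p ⊓ (q ⊔ r) = sigma ⊓ omega = sigma.
p ⊓ q = phi and p ⊓ r = sigma, so (p ⊓ q) ⊔ (p ⊓ r) = phi ⊔ sigma = sigma.
Equal: yes.

sigma; sigma; yes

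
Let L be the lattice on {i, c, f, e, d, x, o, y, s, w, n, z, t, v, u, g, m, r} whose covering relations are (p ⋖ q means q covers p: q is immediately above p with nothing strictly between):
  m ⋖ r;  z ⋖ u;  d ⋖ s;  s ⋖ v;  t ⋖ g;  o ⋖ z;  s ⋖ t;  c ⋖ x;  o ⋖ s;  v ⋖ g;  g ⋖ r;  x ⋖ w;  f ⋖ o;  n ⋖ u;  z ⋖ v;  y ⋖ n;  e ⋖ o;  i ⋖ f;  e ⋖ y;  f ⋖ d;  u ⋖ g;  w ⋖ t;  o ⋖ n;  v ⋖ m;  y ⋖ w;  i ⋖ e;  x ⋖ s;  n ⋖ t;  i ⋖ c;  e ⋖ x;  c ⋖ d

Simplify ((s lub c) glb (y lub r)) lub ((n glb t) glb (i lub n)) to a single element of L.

t

s ∨ c = s
y ∨ r = r
s ∧ r = s
n ∧ t = n
i ∨ n = n
n ∧ n = n
s ∨ n = t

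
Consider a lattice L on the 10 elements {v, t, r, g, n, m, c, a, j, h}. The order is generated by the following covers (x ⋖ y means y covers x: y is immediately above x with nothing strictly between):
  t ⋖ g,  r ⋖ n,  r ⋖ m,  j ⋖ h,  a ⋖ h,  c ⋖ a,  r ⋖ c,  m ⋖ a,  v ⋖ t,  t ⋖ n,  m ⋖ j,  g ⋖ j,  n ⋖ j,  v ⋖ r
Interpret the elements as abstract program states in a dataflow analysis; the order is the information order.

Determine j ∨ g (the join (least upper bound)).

j

Common upper bounds of {j, g}: h, j.
The least among these is j.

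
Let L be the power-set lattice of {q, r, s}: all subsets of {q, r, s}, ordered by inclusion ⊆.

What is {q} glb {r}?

∅

Under ⊆, meet is intersection: {q} ∩ {r} = ∅.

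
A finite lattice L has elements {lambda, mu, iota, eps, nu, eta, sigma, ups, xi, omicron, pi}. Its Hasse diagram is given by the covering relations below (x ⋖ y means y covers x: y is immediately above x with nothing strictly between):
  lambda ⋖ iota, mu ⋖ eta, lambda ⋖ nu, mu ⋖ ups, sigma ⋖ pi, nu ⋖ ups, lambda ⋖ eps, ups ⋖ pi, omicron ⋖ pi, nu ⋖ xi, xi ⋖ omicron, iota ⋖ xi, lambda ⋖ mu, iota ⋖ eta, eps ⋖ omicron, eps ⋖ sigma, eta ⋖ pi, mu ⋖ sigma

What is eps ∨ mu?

sigma

Common upper bounds of {eps, mu}: pi, sigma.
The least among these is sigma.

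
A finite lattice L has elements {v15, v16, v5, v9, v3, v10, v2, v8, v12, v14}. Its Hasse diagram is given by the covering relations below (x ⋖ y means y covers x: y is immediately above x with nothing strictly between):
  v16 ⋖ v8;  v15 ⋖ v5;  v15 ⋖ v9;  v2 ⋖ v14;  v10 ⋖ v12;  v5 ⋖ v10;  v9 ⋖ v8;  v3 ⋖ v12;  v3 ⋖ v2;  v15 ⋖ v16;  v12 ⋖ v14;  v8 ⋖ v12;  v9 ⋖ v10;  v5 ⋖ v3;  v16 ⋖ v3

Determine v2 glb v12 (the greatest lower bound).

Common lower bounds of {v2, v12}: v15, v16, v3, v5.
The greatest among these is v3.

v3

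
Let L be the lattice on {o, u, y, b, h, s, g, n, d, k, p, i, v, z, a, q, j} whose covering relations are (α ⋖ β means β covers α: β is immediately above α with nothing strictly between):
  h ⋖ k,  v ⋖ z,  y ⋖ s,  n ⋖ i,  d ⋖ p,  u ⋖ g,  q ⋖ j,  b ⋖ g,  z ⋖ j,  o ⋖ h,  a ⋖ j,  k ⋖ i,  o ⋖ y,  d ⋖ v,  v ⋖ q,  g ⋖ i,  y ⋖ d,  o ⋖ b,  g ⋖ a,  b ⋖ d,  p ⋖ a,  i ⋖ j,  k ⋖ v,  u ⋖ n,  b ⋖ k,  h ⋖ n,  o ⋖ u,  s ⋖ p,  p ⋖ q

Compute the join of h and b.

k

Common upper bounds of {h, b}: i, j, k, q, v, z.
The least among these is k.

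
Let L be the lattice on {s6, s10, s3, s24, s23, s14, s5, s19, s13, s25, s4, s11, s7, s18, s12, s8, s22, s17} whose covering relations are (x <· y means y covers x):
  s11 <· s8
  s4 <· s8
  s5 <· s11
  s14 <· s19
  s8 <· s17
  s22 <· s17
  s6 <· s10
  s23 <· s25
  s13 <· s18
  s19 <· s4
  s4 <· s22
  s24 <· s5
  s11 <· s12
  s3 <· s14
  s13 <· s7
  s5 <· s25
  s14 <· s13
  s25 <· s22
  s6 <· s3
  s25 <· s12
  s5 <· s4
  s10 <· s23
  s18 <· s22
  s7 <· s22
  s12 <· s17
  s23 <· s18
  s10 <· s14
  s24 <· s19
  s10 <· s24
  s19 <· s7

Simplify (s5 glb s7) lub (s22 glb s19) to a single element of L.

s19

s5 ∧ s7 = s24
s22 ∧ s19 = s19
s24 ∨ s19 = s19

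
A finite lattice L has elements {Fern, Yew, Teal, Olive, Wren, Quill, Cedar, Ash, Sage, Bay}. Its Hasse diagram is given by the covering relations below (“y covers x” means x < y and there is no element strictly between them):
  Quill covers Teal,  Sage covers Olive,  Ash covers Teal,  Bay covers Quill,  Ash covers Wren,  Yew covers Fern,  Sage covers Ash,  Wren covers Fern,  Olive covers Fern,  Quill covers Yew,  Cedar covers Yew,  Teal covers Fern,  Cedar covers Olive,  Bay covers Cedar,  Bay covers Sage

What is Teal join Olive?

Sage

Common upper bounds of {Teal, Olive}: Bay, Sage.
The least among these is Sage.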